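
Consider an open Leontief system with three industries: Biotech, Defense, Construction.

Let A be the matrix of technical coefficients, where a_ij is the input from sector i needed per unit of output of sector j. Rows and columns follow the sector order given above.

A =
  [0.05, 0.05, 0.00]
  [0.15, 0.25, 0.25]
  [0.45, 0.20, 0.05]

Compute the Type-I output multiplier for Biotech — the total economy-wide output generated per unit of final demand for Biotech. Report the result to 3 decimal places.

m_1 = 2.084

I − A =
  [   0.95    -0.05     0.00]
  [  -0.15     0.75    -0.25]
  [  -0.45    -0.20     0.95]
Cofactors of I−A, C_ij = (−1)^(i+j)·(minor ij) (rows/columns in the sector order above):
  C_11 = (0.75)(0.95) − (-0.25)(-0.20) = 0.6625
  C_12 = −[(-0.15)(0.95) − (-0.25)(-0.45)] = 0.2550
  C_13 = (-0.15)(-0.20) − (0.75)(-0.45) = 0.3675
  C_21 = −[(-0.05)(0.95) − (0.00)(-0.20)] = 0.0475
  C_22 = (0.95)(0.95) − (0.00)(-0.45) = 0.9025
  C_23 = −[(0.95)(-0.20) − (-0.05)(-0.45)] = 0.2125
  C_31 = (-0.05)(-0.25) − (0.00)(0.75) = 0.0125
  C_32 = −[(0.95)(-0.25) − (0.00)(-0.15)] = 0.2375
  C_33 = (0.95)(0.75) − (-0.05)(-0.15) = 0.7050
det(I−A) = Σ_j (I−A)_1j·C_1j = (0.95)(0.6625) + (-0.05)(0.2550) + (0.00)(0.3675) = 0.616625
adj(I−A) = Cᵀ =
  [ 0.6625   0.0475   0.0125]
  [ 0.2550   0.9025   0.2375]
  [ 0.3675   0.2125   0.7050]
(I − A)⁻¹ = adj(I−A) / det(I−A) ≈
  [   1.0744     0.0770     0.0203]
  [   0.4135     1.4636     0.3852]
  [   0.5960     0.3446     1.1433]
The output multiplier for sector j is the column-j sum of the Leontief inverse (I − A)⁻¹ = adj(I−A) / det(I−A).
Column 1 of adj(I−A): (0.6625, 0.2550, 0.3675); det(I−A) = 0.616625.
m_1 = (0.6625 + 0.2550 + 0.3675) / 0.616625 = 1.285 / 0.616625 ≈ 2.084.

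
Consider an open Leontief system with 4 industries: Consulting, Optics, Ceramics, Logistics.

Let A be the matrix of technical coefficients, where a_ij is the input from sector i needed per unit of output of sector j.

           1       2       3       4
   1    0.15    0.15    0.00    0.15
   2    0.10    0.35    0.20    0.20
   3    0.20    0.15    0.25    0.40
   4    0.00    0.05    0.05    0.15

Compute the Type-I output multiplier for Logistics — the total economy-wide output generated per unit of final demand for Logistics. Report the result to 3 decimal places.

I − A =
  [   0.85    -0.15     0.00    -0.15]
  [  -0.10     0.65    -0.20    -0.20]
  [  -0.20    -0.15     0.75    -0.40]
  [   0.00    -0.05    -0.05     0.85]
Compute the cofactors C_ij = (−1)^(i+j)·(3×3 minor ij) of I−A; the adjugate is their transpose:
adj(I−A) = Cᵀ =
  [ 0.362875   0.099375   0.033375   0.103125]
  [ 0.097750   0.523375   0.153750   0.212750]
  [ 0.123250   0.152375   0.447625   0.268250]
  [ 0.013000   0.039750   0.035375   0.371625]
det(I−A) = Σ_j (I−A)_1j·C_1j = (0.85)(0.362875) + (-0.15)(0.097750) + (0.00)(0.123250) + (-0.15)(0.013000) = 0.29183125
(I − A)⁻¹ = adj(I−A) / det(I−A) ≈
  [   1.2434     0.3405     0.1144     0.3534]
  [   0.3350     1.7934     0.5268     0.7290]
  [   0.4223     0.5221     1.5338     0.9192]
  [   0.0445     0.1362     0.1212     1.2734]
The output multiplier for sector j is the column-j sum of the Leontief inverse (I − A)⁻¹ = adj(I−A) / det(I−A).
Column 4 of adj(I−A): (0.103125, 0.212750, 0.268250, 0.371625); det(I−A) = 0.29183125.
m_4 = (0.103125 + 0.212750 + 0.268250 + 0.371625) / 0.29183125 = 0.95575 / 0.29183125 ≈ 3.275.

m_4 = 3.275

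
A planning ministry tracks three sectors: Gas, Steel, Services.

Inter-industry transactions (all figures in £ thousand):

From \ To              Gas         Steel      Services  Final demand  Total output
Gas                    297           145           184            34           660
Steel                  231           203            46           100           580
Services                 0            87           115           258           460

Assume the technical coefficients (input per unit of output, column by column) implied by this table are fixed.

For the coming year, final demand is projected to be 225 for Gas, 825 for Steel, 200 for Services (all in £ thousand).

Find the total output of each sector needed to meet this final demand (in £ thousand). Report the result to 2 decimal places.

x_1 = 2121.21, x_2 = 2530.30, x_3 = 772.73

Technical coefficients a_ij = z_ij / X_j:
  a_11 = 297/660 = 0.45, a_21 = 231/660 = 0.35, a_31 = 0/660 = 0.00
  a_12 = 145/580 = 0.25, a_22 = 203/580 = 0.35, a_32 = 87/580 = 0.15
  a_13 = 184/460 = 0.40, a_23 = 46/460 = 0.10, a_33 = 115/460 = 0.25
I − A =
  [   0.55    -0.25    -0.40]
  [  -0.35     0.65    -0.10]
  [   0.00    -0.15     0.75]
Cofactors of I−A, C_ij = (−1)^(i+j)·(minor ij) (rows/columns in the sector order above):
  C_11 = (0.65)(0.75) − (-0.10)(-0.15) = 0.4725
  C_12 = −[(-0.35)(0.75) − (-0.10)(0.00)] = 0.2625
  C_13 = (-0.35)(-0.15) − (0.65)(0.00) = 0.0525
  C_21 = −[(-0.25)(0.75) − (-0.40)(-0.15)] = 0.2475
  C_22 = (0.55)(0.75) − (-0.40)(0.00) = 0.4125
  C_23 = −[(0.55)(-0.15) − (-0.25)(0.00)] = 0.0825
  C_31 = (-0.25)(-0.10) − (-0.40)(0.65) = 0.2850
  C_32 = −[(0.55)(-0.10) − (-0.40)(-0.35)] = 0.1950
  C_33 = (0.55)(0.65) − (-0.25)(-0.35) = 0.2700
det(I−A) = Σ_j (I−A)_1j·C_1j = (0.55)(0.4725) + (-0.25)(0.2625) + (-0.40)(0.0525) = 0.17325
adj(I−A) = Cᵀ =
  [ 0.4725   0.2475   0.2850]
  [ 0.2625   0.4125   0.1950]
  [ 0.0525   0.0825   0.2700]
(I − A)⁻¹ = adj(I−A) / det(I−A) ≈
  [   2.7273     1.4286     1.6450]
  [   1.5152     2.3810     1.1255]
  [   0.3030     0.4762     1.5584]
x = (I − A)⁻¹ d = adj(I−A)·d / det(I−A), with det(I−A) = 0.17325:
  x_1 = (0.4725·225 + 0.2475·825 + 0.2850·200) / 0.17325 = 367.50 / 0.17325 ≈ 2121.21
  x_2 = (0.2625·225 + 0.4125·825 + 0.1950·200) / 0.17325 = 438.375 / 0.17325 ≈ 2530.30
  x_3 = (0.0525·225 + 0.0825·825 + 0.2700·200) / 0.17325 = 133.875 / 0.17325 ≈ 772.73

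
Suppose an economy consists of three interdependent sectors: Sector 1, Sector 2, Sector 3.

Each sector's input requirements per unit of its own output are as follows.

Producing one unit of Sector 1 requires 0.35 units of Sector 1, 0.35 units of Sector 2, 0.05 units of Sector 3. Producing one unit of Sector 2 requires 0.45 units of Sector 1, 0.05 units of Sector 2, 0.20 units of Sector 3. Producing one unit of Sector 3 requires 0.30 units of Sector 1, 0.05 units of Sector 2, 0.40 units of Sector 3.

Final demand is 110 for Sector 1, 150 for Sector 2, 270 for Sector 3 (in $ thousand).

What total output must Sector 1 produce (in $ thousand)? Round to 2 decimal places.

x_1 = 832.71

I − A =
  [   0.65    -0.45    -0.30]
  [  -0.35     0.95    -0.05]
  [  -0.05    -0.20     0.60]
Cofactors of I−A, C_ij = (−1)^(i+j)·(minor ij) (rows/columns in the sector order above):
  C_11 = (0.95)(0.60) − (-0.05)(-0.20) = 0.5600
  C_12 = −[(-0.35)(0.60) − (-0.05)(-0.05)] = 0.2125
  C_13 = (-0.35)(-0.20) − (0.95)(-0.05) = 0.1175
  C_21 = −[(-0.45)(0.60) − (-0.30)(-0.20)] = 0.3300
  C_22 = (0.65)(0.60) − (-0.30)(-0.05) = 0.3750
  C_23 = −[(0.65)(-0.20) − (-0.45)(-0.05)] = 0.1525
  C_31 = (-0.45)(-0.05) − (-0.30)(0.95) = 0.3075
  C_32 = −[(0.65)(-0.05) − (-0.30)(-0.35)] = 0.1375
  C_33 = (0.65)(0.95) − (-0.45)(-0.35) = 0.4600
det(I−A) = Σ_j (I−A)_1j·C_1j = (0.65)(0.5600) + (-0.45)(0.2125) + (-0.30)(0.1175) = 0.233125
adj(I−A) = Cᵀ =
  [ 0.5600   0.3300   0.3075]
  [ 0.2125   0.3750   0.1375]
  [ 0.1175   0.1525   0.4600]
(I − A)⁻¹ = adj(I−A) / det(I−A) ≈
  [   2.4021     1.4155     1.3190]
  [   0.9115     1.6086     0.5898]
  [   0.5040     0.6542     1.9732]
x = (I − A)⁻¹ d = adj(I−A)·d / det(I−A), with det(I−A) = 0.233125:
  x_1 = (0.5600·110 + 0.3300·150 + 0.3075·270) / 0.233125 = 194.125 / 0.233125 ≈ 832.71
  x_2 = (0.2125·110 + 0.3750·150 + 0.1375·270) / 0.233125 = 116.75 / 0.233125 ≈ 500.80
  x_3 = (0.1175·110 + 0.1525·150 + 0.4600·270) / 0.233125 = 160.00 / 0.233125 ≈ 686.33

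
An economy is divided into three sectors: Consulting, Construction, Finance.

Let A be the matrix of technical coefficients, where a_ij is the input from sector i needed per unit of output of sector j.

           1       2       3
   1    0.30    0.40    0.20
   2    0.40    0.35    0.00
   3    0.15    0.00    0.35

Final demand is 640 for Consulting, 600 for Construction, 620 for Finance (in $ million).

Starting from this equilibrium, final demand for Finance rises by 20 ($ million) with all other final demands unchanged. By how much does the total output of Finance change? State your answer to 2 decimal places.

Δx_3 = 34.25

I − A =
  [   0.70    -0.40    -0.20]
  [  -0.40     0.65     0.00]
  [  -0.15     0.00     0.65]
Cofactors of I−A, C_ij = (−1)^(i+j)·(minor ij) (rows/columns in the sector order above):
  C_11 = (0.65)(0.65) − (0.00)(0.00) = 0.4225
  C_12 = −[(-0.40)(0.65) − (0.00)(-0.15)] = 0.2600
  C_13 = (-0.40)(0.00) − (0.65)(-0.15) = 0.0975
  C_21 = −[(-0.40)(0.65) − (-0.20)(0.00)] = 0.2600
  C_22 = (0.70)(0.65) − (-0.20)(-0.15) = 0.4250
  C_23 = −[(0.70)(0.00) − (-0.40)(-0.15)] = 0.0600
  C_31 = (-0.40)(0.00) − (-0.20)(0.65) = 0.1300
  C_32 = −[(0.70)(0.00) − (-0.20)(-0.40)] = 0.0800
  C_33 = (0.70)(0.65) − (-0.40)(-0.40) = 0.2950
det(I−A) = Σ_j (I−A)_1j·C_1j = (0.70)(0.4225) + (-0.40)(0.2600) + (-0.20)(0.0975) = 0.17225
adj(I−A) = Cᵀ =
  [ 0.4225   0.2600   0.1300]
  [ 0.2600   0.4250   0.0800]
  [ 0.0975   0.0600   0.2950]
(I − A)⁻¹ = adj(I−A) / det(I−A) ≈
  [   2.4528     1.5094     0.7547]
  [   1.5094     2.4673     0.4644]
  [   0.5660     0.3483     1.7126]
Δx = (I − A)⁻¹ Δd with Δd having +20 in the Finance component and 0 elsewhere.
So Δx_3 = L_33 · (+20), where L_33 = adj(I−A)_33 / det(I−A) = 0.2950 / 0.17225.
Δx_3 = 0.2950 × (+20) / 0.17225 = 5.90 / 0.17225 ≈ 34.25.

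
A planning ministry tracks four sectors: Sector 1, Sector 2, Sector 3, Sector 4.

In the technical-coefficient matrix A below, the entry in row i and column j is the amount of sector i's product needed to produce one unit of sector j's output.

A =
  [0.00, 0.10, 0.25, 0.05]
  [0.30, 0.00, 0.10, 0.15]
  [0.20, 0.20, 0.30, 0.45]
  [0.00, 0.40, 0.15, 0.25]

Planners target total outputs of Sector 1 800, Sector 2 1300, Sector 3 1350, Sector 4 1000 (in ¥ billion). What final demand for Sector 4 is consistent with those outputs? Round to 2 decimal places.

I − A =
  [   1.00    -0.10    -0.25    -0.05]
  [  -0.30     1.00    -0.10    -0.15]
  [  -0.20    -0.20     0.70    -0.45]
  [   0.00    -0.40    -0.15     0.75]
d = (I − A) x:
  d_1 = (+1.00)·800 + (-0.10)·1300 + (-0.25)·1350 + (-0.05)·1000 = 282.50
  d_2 = (-0.30)·800 + (+1.00)·1300 + (-0.10)·1350 + (-0.15)·1000 = 775.00
  d_3 = (-0.20)·800 + (-0.20)·1300 + (+0.70)·1350 + (-0.45)·1000 = 75.00
  d_4 = (+0.00)·800 + (-0.40)·1300 + (-0.15)·1350 + (+0.75)·1000 = 27.50

d_4 = 27.50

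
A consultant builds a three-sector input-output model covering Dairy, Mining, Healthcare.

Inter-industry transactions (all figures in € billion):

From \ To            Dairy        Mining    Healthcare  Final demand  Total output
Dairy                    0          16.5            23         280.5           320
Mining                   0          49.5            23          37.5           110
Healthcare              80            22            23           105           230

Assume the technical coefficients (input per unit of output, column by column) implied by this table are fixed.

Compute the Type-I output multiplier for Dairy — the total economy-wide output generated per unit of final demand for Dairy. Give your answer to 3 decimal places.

m_1 = 1.393

Technical coefficients a_ij = z_ij / X_j:
  a_11 = 0/320 = 0.00, a_21 = 0/320 = 0.00, a_31 = 80/320 = 0.25
  a_12 = 16.5/110 = 0.15, a_22 = 49.5/110 = 0.45, a_32 = 22/110 = 0.20
  a_13 = 23/230 = 0.10, a_23 = 23/230 = 0.10, a_33 = 23/230 = 0.10
I − A =
  [   1.00    -0.15    -0.10]
  [   0.00     0.55    -0.10]
  [  -0.25    -0.20     0.90]
Cofactors of I−A, C_ij = (−1)^(i+j)·(minor ij) (rows/columns in the sector order above):
  C_11 = (0.55)(0.90) − (-0.10)(-0.20) = 0.4750
  C_12 = −[(0.00)(0.90) − (-0.10)(-0.25)] = 0.0250
  C_13 = (0.00)(-0.20) − (0.55)(-0.25) = 0.1375
  C_21 = −[(-0.15)(0.90) − (-0.10)(-0.20)] = 0.1550
  C_22 = (1.00)(0.90) − (-0.10)(-0.25) = 0.8750
  C_23 = −[(1.00)(-0.20) − (-0.15)(-0.25)] = 0.2375
  C_31 = (-0.15)(-0.10) − (-0.10)(0.55) = 0.0700
  C_32 = −[(1.00)(-0.10) − (-0.10)(0.00)] = 0.1000
  C_33 = (1.00)(0.55) − (-0.15)(0.00) = 0.5500
det(I−A) = Σ_j (I−A)_1j·C_1j = (1.00)(0.4750) + (-0.15)(0.0250) + (-0.10)(0.1375) = 0.4575
adj(I−A) = Cᵀ =
  [ 0.4750   0.1550   0.0700]
  [ 0.0250   0.8750   0.1000]
  [ 0.1375   0.2375   0.5500]
(I − A)⁻¹ = adj(I−A) / det(I−A) ≈
  [   1.0383     0.3388     0.1530]
  [   0.0546     1.9126     0.2186]
  [   0.3005     0.5191     1.2022]
The output multiplier for sector j is the column-j sum of the Leontief inverse (I − A)⁻¹ = adj(I−A) / det(I−A).
Column 1 of adj(I−A): (0.4750, 0.0250, 0.1375); det(I−A) = 0.4575.
m_1 = (0.4750 + 0.0250 + 0.1375) / 0.4575 = 0.6375 / 0.4575 ≈ 1.393.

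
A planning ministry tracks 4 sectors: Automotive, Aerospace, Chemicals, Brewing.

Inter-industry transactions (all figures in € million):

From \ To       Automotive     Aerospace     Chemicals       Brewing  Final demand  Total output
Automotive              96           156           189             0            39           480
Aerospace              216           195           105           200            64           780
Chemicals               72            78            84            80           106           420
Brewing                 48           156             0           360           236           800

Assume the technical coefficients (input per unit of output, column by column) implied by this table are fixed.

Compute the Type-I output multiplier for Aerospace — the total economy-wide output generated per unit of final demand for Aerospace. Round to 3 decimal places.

m_2 = 5.181

Technical coefficients a_ij = z_ij / X_j:
  a_11 = 96/480 = 0.20, a_21 = 216/480 = 0.45, a_31 = 72/480 = 0.15, a_41 = 48/480 = 0.10
  a_12 = 156/780 = 0.20, a_22 = 195/780 = 0.25, a_32 = 78/780 = 0.10, a_42 = 156/780 = 0.20
  a_13 = 189/420 = 0.45, a_23 = 105/420 = 0.25, a_33 = 84/420 = 0.20, a_43 = 0/420 = 0.00
  a_14 = 0/800 = 0.00, a_24 = 200/800 = 0.25, a_34 = 80/800 = 0.10, a_44 = 360/800 = 0.45
I − A =
  [   0.80    -0.20    -0.45     0.00]
  [  -0.45     0.75    -0.25    -0.25]
  [  -0.15    -0.10     0.80    -0.10]
  [  -0.10    -0.20     0.00     0.55]
Compute the cofactors C_ij = (−1)^(i+j)·(3×3 minor ij) of I−A; the adjugate is their transpose:
adj(I−A) = Cᵀ =
  [ 0.271250   0.121750   0.190625   0.090000]
  [ 0.241125   0.310375   0.232625   0.183375]
  [ 0.098125   0.078500   0.235500   0.078500]
  [ 0.137000   0.135000   0.119250   0.309625]
det(I−A) = Σ_j (I−A)_1j·C_1j = (0.80)(0.271250) + (-0.20)(0.241125) + (-0.45)(0.098125) + (0.00)(0.137000) = 0.12461875
(I − A)⁻¹ = adj(I−A) / det(I−A) ≈
  [   2.1766     0.9770     1.5297     0.7222]
  [   1.9349     2.4906     1.8667     1.4715]
  [   0.7874     0.6299     1.8898     0.6299]
  [   1.0994     1.0833     0.9569     2.4846]
The output multiplier for sector j is the column-j sum of the Leontief inverse (I − A)⁻¹ = adj(I−A) / det(I−A).
Column 2 of adj(I−A): (0.121750, 0.310375, 0.078500, 0.135000); det(I−A) = 0.12461875.
m_2 = (0.121750 + 0.310375 + 0.078500 + 0.135000) / 0.12461875 = 0.645625 / 0.12461875 ≈ 5.181.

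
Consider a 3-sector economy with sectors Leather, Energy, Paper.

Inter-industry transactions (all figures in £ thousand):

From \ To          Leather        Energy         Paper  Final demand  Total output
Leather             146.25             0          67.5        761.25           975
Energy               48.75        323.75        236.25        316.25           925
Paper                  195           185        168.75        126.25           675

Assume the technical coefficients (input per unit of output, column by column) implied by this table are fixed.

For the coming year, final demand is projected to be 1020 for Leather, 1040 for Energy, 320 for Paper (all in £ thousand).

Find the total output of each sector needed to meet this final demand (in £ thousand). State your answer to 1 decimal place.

Technical coefficients a_ij = z_ij / X_j:
  a_LL = 146.25/975 = 0.15, a_EL = 48.75/975 = 0.05, a_PL = 195/975 = 0.20
  a_LE = 0/925 = 0.00, a_EE = 323.75/925 = 0.35, a_PE = 185/925 = 0.20
  a_LP = 67.5/675 = 0.10, a_EP = 236.25/675 = 0.35, a_PP = 168.75/675 = 0.25
I − A =
  [   0.85     0.00    -0.10]
  [  -0.05     0.65    -0.35]
  [  -0.20    -0.20     0.75]
Cofactors of I−A, C_ij = (−1)^(i+j)·(minor ij) (rows/columns in the sector order above):
  C_11 = (0.65)(0.75) − (-0.35)(-0.20) = 0.4175
  C_12 = −[(-0.05)(0.75) − (-0.35)(-0.20)] = 0.1075
  C_13 = (-0.05)(-0.20) − (0.65)(-0.20) = 0.1400
  C_21 = −[(0.00)(0.75) − (-0.10)(-0.20)] = 0.0200
  C_22 = (0.85)(0.75) − (-0.10)(-0.20) = 0.6175
  C_23 = −[(0.85)(-0.20) − (0.00)(-0.20)] = 0.1700
  C_31 = (0.00)(-0.35) − (-0.10)(0.65) = 0.0650
  C_32 = −[(0.85)(-0.35) − (-0.10)(-0.05)] = 0.3025
  C_33 = (0.85)(0.65) − (0.00)(-0.05) = 0.5525
det(I−A) = Σ_j (I−A)_1j·C_1j = (0.85)(0.4175) + (0.00)(0.1075) + (-0.10)(0.1400) = 0.340875
adj(I−A) = Cᵀ =
  [ 0.4175   0.0200   0.0650]
  [ 0.1075   0.6175   0.3025]
  [ 0.1400   0.1700   0.5525]
(I − A)⁻¹ = adj(I−A) / det(I−A) ≈
  [   1.2248     0.0587     0.1907]
  [   0.3154     1.8115     0.8874]
  [   0.4107     0.4987     1.6208]
x = (I − A)⁻¹ d = adj(I−A)·d / det(I−A), with det(I−A) = 0.340875:
  x_L = (0.4175·1020 + 0.0200·1040 + 0.0650·320) / 0.340875 = 467.45 / 0.340875 ≈ 1371.3
  x_E = (0.1075·1020 + 0.6175·1040 + 0.3025·320) / 0.340875 = 848.65 / 0.340875 ≈ 2489.6
  x_P = (0.1400·1020 + 0.1700·1040 + 0.5525·320) / 0.340875 = 496.40 / 0.340875 ≈ 1456.3

x_L = 1371.3, x_E = 2489.6, x_P = 1456.3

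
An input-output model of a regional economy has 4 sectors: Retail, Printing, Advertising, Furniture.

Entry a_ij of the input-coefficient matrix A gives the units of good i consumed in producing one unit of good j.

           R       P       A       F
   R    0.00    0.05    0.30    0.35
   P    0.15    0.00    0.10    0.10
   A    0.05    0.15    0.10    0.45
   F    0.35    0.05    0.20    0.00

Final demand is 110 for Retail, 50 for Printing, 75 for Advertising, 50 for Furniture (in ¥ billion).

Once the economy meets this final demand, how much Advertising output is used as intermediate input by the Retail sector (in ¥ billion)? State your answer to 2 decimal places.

I − A =
  [   1.00    -0.05    -0.30    -0.35]
  [  -0.15     1.00    -0.10    -0.10]
  [  -0.05    -0.15     0.90    -0.45]
  [  -0.35    -0.05    -0.20     1.00]
Compute the cofactors C_ij = (−1)^(i+j)·(3×3 minor ij) of I−A; the adjugate is their transpose:
adj(I−A) = Cᵀ =
  [ 0.785250   0.118500   0.376250   0.456000]
  [ 0.174750   0.634000   0.173750   0.202750]
  [ 0.238375   0.165375   0.860625   0.487250]
  [ 0.331250   0.106250   0.312500   0.856250]
det(I−A) = Σ_j (I−A)_1j·C_1j = (1.00)(0.785250) + (-0.05)(0.174750) + (-0.30)(0.238375) + (-0.35)(0.331250) = 0.5890625
(I − A)⁻¹ = adj(I−A) / det(I−A) ≈
  [   1.3331     0.2012     0.6387     0.7741]
  [   0.2967     1.0763     0.2950     0.3442]
  [   0.4047     0.2807     1.4610     0.8272]
  [   0.5623     0.1804     0.5305     1.4536]
First solve x = (I − A)⁻¹ d = adj(I−A)·d / det(I−A); in particular x_R = (0.785250·110 + 0.118500·50 + 0.376250·75 + 0.456000·50) / 0.5890625 = 143.32125 / 0.5890625 ≈ 243.3040.
Intermediate flow from A to R: z_AR = a_AR · x_R = 0.05 × 143.32125 / 0.5890625 = 7.1660625 / 0.5890625 ≈ 12.17.

z_AR = 12.17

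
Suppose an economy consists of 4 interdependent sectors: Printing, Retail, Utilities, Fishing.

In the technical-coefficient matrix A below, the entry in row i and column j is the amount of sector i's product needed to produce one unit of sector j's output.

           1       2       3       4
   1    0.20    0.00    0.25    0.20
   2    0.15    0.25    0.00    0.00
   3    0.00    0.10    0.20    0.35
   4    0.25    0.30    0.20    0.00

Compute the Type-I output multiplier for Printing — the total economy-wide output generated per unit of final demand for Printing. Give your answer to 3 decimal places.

m_1 = 2.506

I − A =
  [   0.80     0.00    -0.25    -0.20]
  [  -0.15     0.75     0.00     0.00]
  [   0.00    -0.10     0.80    -0.35]
  [  -0.25    -0.30    -0.20     1.00]
Compute the cofactors C_ij = (−1)^(i+j)·(3×3 minor ij) of I−A; the adjugate is their transpose:
adj(I−A) = Cᵀ =
  [ 0.547500   0.103250   0.217500   0.185625]
  [ 0.109500   0.522125   0.043500   0.037125]
  [ 0.096375   0.159000   0.553500   0.213000]
  [ 0.189000   0.214250   0.178125   0.476250]
det(I−A) = Σ_j (I−A)_1j·C_1j = (0.80)(0.547500) + (0.00)(0.109500) + (-0.25)(0.096375) + (-0.20)(0.189000) = 0.37610625
(I − A)⁻¹ = adj(I−A) / det(I−A) ≈
  [   1.4557     0.2745     0.5783     0.4935]
  [   0.2911     1.3882     0.1157     0.0987]
  [   0.2562     0.4228     1.4717     0.5663]
  [   0.5025     0.5697     0.4736     1.2663]
The output multiplier for sector j is the column-j sum of the Leontief inverse (I − A)⁻¹ = adj(I−A) / det(I−A).
Column 1 of adj(I−A): (0.547500, 0.109500, 0.096375, 0.189000); det(I−A) = 0.37610625.
m_1 = (0.547500 + 0.109500 + 0.096375 + 0.189000) / 0.37610625 = 0.942375 / 0.37610625 ≈ 2.506.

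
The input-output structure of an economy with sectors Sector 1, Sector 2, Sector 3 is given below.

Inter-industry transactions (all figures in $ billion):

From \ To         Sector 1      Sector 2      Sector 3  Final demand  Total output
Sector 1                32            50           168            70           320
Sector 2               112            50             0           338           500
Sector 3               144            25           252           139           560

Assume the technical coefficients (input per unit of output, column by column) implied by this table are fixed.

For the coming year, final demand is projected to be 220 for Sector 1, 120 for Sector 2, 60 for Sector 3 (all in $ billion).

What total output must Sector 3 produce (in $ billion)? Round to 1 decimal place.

x_3 = 501.7

Technical coefficients a_ij = z_ij / X_j:
  a_11 = 32/320 = 0.10, a_21 = 112/320 = 0.35, a_31 = 144/320 = 0.45
  a_12 = 50/500 = 0.10, a_22 = 50/500 = 0.10, a_32 = 25/500 = 0.05
  a_13 = 168/560 = 0.30, a_23 = 0/560 = 0.00, a_33 = 252/560 = 0.45
I − A =
  [   0.90    -0.10    -0.30]
  [  -0.35     0.90     0.00]
  [  -0.45    -0.05     0.55]
Cofactors of I−A, C_ij = (−1)^(i+j)·(minor ij) (rows/columns in the sector order above):
  C_11 = (0.90)(0.55) − (0.00)(-0.05) = 0.4950
  C_12 = −[(-0.35)(0.55) − (0.00)(-0.45)] = 0.1925
  C_13 = (-0.35)(-0.05) − (0.90)(-0.45) = 0.4225
  C_21 = −[(-0.10)(0.55) − (-0.30)(-0.05)] = 0.0700
  C_22 = (0.90)(0.55) − (-0.30)(-0.45) = 0.3600
  C_23 = −[(0.90)(-0.05) − (-0.10)(-0.45)] = 0.0900
  C_31 = (-0.10)(0.00) − (-0.30)(0.90) = 0.2700
  C_32 = −[(0.90)(0.00) − (-0.30)(-0.35)] = 0.1050
  C_33 = (0.90)(0.90) − (-0.10)(-0.35) = 0.7750
det(I−A) = Σ_j (I−A)_1j·C_1j = (0.90)(0.4950) + (-0.10)(0.1925) + (-0.30)(0.4225) = 0.2995
adj(I−A) = Cᵀ =
  [ 0.4950   0.0700   0.2700]
  [ 0.1925   0.3600   0.1050]
  [ 0.4225   0.0900   0.7750]
(I − A)⁻¹ = adj(I−A) / det(I−A) ≈
  [   1.6528     0.2337     0.9015]
  [   0.6427     1.2020     0.3506]
  [   1.4107     0.3005     2.5876]
x = (I − A)⁻¹ d = adj(I−A)·d / det(I−A), with det(I−A) = 0.2995:
  x_1 = (0.4950·220 + 0.0700·120 + 0.2700·60) / 0.2995 = 133.50 / 0.2995 ≈ 445.7
  x_2 = (0.1925·220 + 0.3600·120 + 0.1050·60) / 0.2995 = 91.85 / 0.2995 ≈ 306.7
  x_3 = (0.4225·220 + 0.0900·120 + 0.7750·60) / 0.2995 = 150.25 / 0.2995 ≈ 501.7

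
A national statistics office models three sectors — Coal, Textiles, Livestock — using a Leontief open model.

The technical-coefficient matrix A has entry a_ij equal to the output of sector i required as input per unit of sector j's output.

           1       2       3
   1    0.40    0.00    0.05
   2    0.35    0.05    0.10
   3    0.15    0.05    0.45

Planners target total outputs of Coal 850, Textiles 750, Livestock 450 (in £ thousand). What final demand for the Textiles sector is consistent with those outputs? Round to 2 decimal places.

d_2 = 370.00

I − A =
  [   0.60     0.00    -0.05]
  [  -0.35     0.95    -0.10]
  [  -0.15    -0.05     0.55]
d = (I − A) x:
  d_1 = (+0.60)·850 + (+0.00)·750 + (-0.05)·450 = 487.50
  d_2 = (-0.35)·850 + (+0.95)·750 + (-0.10)·450 = 370.00
  d_3 = (-0.15)·850 + (-0.05)·750 + (+0.55)·450 = 82.50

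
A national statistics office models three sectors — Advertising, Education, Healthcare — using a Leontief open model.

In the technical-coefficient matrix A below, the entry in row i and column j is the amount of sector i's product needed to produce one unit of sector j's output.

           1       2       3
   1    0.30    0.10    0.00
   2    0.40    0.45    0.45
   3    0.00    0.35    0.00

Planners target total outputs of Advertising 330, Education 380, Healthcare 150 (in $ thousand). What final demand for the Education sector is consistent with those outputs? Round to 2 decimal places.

d_2 = 9.50

I − A =
  [   0.70    -0.10     0.00]
  [  -0.40     0.55    -0.45]
  [   0.00    -0.35     1.00]
d = (I − A) x:
  d_1 = (+0.70)·330 + (-0.10)·380 + (+0.00)·150 = 193.00
  d_2 = (-0.40)·330 + (+0.55)·380 + (-0.45)·150 = 9.50
  d_3 = (+0.00)·330 + (-0.35)·380 + (+1.00)·150 = 17.00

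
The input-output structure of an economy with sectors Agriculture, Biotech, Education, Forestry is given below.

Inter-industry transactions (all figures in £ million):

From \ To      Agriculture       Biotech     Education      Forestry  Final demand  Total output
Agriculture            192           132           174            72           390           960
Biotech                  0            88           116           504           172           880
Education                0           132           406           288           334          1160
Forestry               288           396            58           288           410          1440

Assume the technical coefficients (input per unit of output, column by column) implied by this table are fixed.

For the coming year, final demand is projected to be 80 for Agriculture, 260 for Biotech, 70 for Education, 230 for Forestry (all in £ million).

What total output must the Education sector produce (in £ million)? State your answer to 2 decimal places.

Technical coefficients a_ij = z_ij / X_j:
  a_11 = 192/960 = 0.20, a_21 = 0/960 = 0.00, a_31 = 0/960 = 0.00, a_41 = 288/960 = 0.30
  a_12 = 132/880 = 0.15, a_22 = 88/880 = 0.10, a_32 = 132/880 = 0.15, a_42 = 396/880 = 0.45
  a_13 = 174/1160 = 0.15, a_23 = 116/1160 = 0.10, a_33 = 406/1160 = 0.35, a_43 = 58/1160 = 0.05
  a_14 = 72/1440 = 0.05, a_24 = 504/1440 = 0.35, a_34 = 288/1440 = 0.20, a_44 = 288/1440 = 0.20
I − A =
  [   0.80    -0.15    -0.15    -0.05]
  [   0.00     0.90    -0.10    -0.35]
  [   0.00    -0.15     0.65    -0.20]
  [  -0.30    -0.45    -0.05     0.80]
Compute the cofactors C_ij = (−1)^(i+j)·(3×3 minor ij) of I−A; the adjugate is their transpose:
adj(I−A) = Cᵀ =
  [ 0.33300   0.12300   0.10350   0.10050]
  [ 0.07425   0.38925   0.09225   0.19800]
  [ 0.06975   0.17475   0.42075   0.18600]
  [ 0.17100   0.27600   0.11700   0.45600]
det(I−A) = Σ_j (I−A)_1j·C_1j = (0.80)(0.33300) + (-0.15)(0.07425) + (-0.15)(0.06975) + (-0.05)(0.17100) = 0.23625
(I − A)⁻¹ = adj(I−A) / det(I−A) ≈
  [   1.4095     0.5206     0.4381     0.4254]
  [   0.3143     1.6476     0.3905     0.8381]
  [   0.2952     0.7397     1.7810     0.7873]
  [   0.7238     1.1683     0.4952     1.9302]
x = (I − A)⁻¹ d = adj(I−A)·d / det(I−A), with det(I−A) = 0.23625:
  x_1 = (0.33300·80 + 0.12300·260 + 0.10350·70 + 0.10050·230) / 0.23625 = 88.98 / 0.23625 ≈ 376.63
  x_2 = (0.07425·80 + 0.38925·260 + 0.09225·70 + 0.19800·230) / 0.23625 = 159.1425 / 0.23625 ≈ 673.62
  x_3 = (0.06975·80 + 0.17475·260 + 0.42075·70 + 0.18600·230) / 0.23625 = 123.2475 / 0.23625 ≈ 521.68
  x_4 = (0.17100·80 + 0.27600·260 + 0.11700·70 + 0.45600·230) / 0.23625 = 198.51 / 0.23625 ≈ 840.25

x_3 = 521.68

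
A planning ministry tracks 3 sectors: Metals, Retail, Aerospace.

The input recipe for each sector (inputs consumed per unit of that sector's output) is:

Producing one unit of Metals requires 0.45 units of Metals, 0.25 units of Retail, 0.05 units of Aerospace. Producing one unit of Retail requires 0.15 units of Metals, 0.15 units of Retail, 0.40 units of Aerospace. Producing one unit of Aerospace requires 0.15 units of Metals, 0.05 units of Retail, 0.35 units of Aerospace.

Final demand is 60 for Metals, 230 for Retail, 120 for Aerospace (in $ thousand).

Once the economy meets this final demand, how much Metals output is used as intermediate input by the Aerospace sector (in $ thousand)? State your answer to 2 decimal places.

I − A =
  [   0.55    -0.15    -0.15]
  [  -0.25     0.85    -0.05]
  [  -0.05    -0.40     0.65]
Cofactors of I−A, C_ij = (−1)^(i+j)·(minor ij) (rows/columns in the sector order above):
  C_11 = (0.85)(0.65) − (-0.05)(-0.40) = 0.5325
  C_12 = −[(-0.25)(0.65) − (-0.05)(-0.05)] = 0.1650
  C_13 = (-0.25)(-0.40) − (0.85)(-0.05) = 0.1425
  C_21 = −[(-0.15)(0.65) − (-0.15)(-0.40)] = 0.1575
  C_22 = (0.55)(0.65) − (-0.15)(-0.05) = 0.3500
  C_23 = −[(0.55)(-0.40) − (-0.15)(-0.05)] = 0.2275
  C_31 = (-0.15)(-0.05) − (-0.15)(0.85) = 0.1350
  C_32 = −[(0.55)(-0.05) − (-0.15)(-0.25)] = 0.0650
  C_33 = (0.55)(0.85) − (-0.15)(-0.25) = 0.4300
det(I−A) = Σ_j (I−A)_1j·C_1j = (0.55)(0.5325) + (-0.15)(0.1650) + (-0.15)(0.1425) = 0.24675
adj(I−A) = Cᵀ =
  [ 0.5325   0.1575   0.1350]
  [ 0.1650   0.3500   0.0650]
  [ 0.1425   0.2275   0.4300]
(I − A)⁻¹ = adj(I−A) / det(I−A) ≈
  [   2.1581     0.6383     0.5471]
  [   0.6687     1.4184     0.2634]
  [   0.5775     0.9220     1.7427]
First solve x = (I − A)⁻¹ d = adj(I−A)·d / det(I−A); in particular x_A = (0.1425·60 + 0.2275·230 + 0.4300·120) / 0.24675 = 112.475 / 0.24675 ≈ 455.8257.
Intermediate flow from M to A: z_MA = a_MA · x_A = 0.15 × 112.475 / 0.24675 = 16.87125 / 0.24675 ≈ 68.37.

z_MA = 68.37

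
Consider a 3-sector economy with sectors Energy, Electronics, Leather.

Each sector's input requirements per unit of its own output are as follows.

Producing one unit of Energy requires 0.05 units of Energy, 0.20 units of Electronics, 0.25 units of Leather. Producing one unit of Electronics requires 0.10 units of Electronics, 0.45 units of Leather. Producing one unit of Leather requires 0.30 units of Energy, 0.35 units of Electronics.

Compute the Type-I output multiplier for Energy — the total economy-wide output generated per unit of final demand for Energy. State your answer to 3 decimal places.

I − A =
  [   0.95     0.00    -0.30]
  [  -0.20     0.90    -0.35]
  [  -0.25    -0.45     1.00]
Cofactors of I−A, C_ij = (−1)^(i+j)·(minor ij) (rows/columns in the sector order above):
  C_11 = (0.90)(1.00) − (-0.35)(-0.45) = 0.7425
  C_12 = −[(-0.20)(1.00) − (-0.35)(-0.25)] = 0.2875
  C_13 = (-0.20)(-0.45) − (0.90)(-0.25) = 0.3150
  C_21 = −[(0.00)(1.00) − (-0.30)(-0.45)] = 0.1350
  C_22 = (0.95)(1.00) − (-0.30)(-0.25) = 0.8750
  C_23 = −[(0.95)(-0.45) − (0.00)(-0.25)] = 0.4275
  C_31 = (0.00)(-0.35) − (-0.30)(0.90) = 0.2700
  C_32 = −[(0.95)(-0.35) − (-0.30)(-0.20)] = 0.3925
  C_33 = (0.95)(0.90) − (0.00)(-0.20) = 0.8550
det(I−A) = Σ_j (I−A)_1j·C_1j = (0.95)(0.7425) + (0.00)(0.2875) + (-0.30)(0.3150) = 0.610875
adj(I−A) = Cᵀ =
  [ 0.7425   0.1350   0.2700]
  [ 0.2875   0.8750   0.3925]
  [ 0.3150   0.4275   0.8550]
(I − A)⁻¹ = adj(I−A) / det(I−A) ≈
  [   1.2155     0.2210     0.4420]
  [   0.4706     1.4324     0.6425]
  [   0.5157     0.6998     1.3996]
The output multiplier for sector j is the column-j sum of the Leontief inverse (I − A)⁻¹ = adj(I−A) / det(I−A).
Column 1 of adj(I−A): (0.7425, 0.2875, 0.3150); det(I−A) = 0.610875.
m_1 = (0.7425 + 0.2875 + 0.3150) / 0.610875 = 1.345 / 0.610875 ≈ 2.202.

m_1 = 2.202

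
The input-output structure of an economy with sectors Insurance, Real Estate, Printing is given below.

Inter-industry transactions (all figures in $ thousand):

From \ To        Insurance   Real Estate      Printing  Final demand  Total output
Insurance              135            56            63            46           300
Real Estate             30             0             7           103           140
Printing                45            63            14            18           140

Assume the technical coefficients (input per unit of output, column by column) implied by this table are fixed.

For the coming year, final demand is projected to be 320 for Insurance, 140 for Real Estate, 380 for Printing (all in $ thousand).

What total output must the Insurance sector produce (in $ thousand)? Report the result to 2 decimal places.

Technical coefficients a_ij = z_ij / X_j:
  a_11 = 135/300 = 0.45, a_21 = 30/300 = 0.10, a_31 = 45/300 = 0.15
  a_12 = 56/140 = 0.40, a_22 = 0/140 = 0.00, a_32 = 63/140 = 0.45
  a_13 = 63/140 = 0.45, a_23 = 7/140 = 0.05, a_33 = 14/140 = 0.10
I − A =
  [   0.55    -0.40    -0.45]
  [  -0.10     1.00    -0.05]
  [  -0.15    -0.45     0.90]
Cofactors of I−A, C_ij = (−1)^(i+j)·(minor ij) (rows/columns in the sector order above):
  C_11 = (1.00)(0.90) − (-0.05)(-0.45) = 0.8775
  C_12 = −[(-0.10)(0.90) − (-0.05)(-0.15)] = 0.0975
  C_13 = (-0.10)(-0.45) − (1.00)(-0.15) = 0.1950
  C_21 = −[(-0.40)(0.90) − (-0.45)(-0.45)] = 0.5625
  C_22 = (0.55)(0.90) − (-0.45)(-0.15) = 0.4275
  C_23 = −[(0.55)(-0.45) − (-0.40)(-0.15)] = 0.3075
  C_31 = (-0.40)(-0.05) − (-0.45)(1.00) = 0.4700
  C_32 = −[(0.55)(-0.05) − (-0.45)(-0.10)] = 0.0725
  C_33 = (0.55)(1.00) − (-0.40)(-0.10) = 0.5100
det(I−A) = Σ_j (I−A)_1j·C_1j = (0.55)(0.8775) + (-0.40)(0.0975) + (-0.45)(0.1950) = 0.355875
adj(I−A) = Cᵀ =
  [ 0.8775   0.5625   0.4700]
  [ 0.0975   0.4275   0.0725]
  [ 0.1950   0.3075   0.5100]
(I − A)⁻¹ = adj(I−A) / det(I−A) ≈
  [   2.4658     1.5806     1.3207]
  [   0.2740     1.2013     0.2037]
  [   0.5479     0.8641     1.4331]
x = (I − A)⁻¹ d = adj(I−A)·d / det(I−A), with det(I−A) = 0.355875:
  x_1 = (0.8775·320 + 0.5625·140 + 0.4700·380) / 0.355875 = 538.15 / 0.355875 ≈ 1512.19
  x_2 = (0.0975·320 + 0.4275·140 + 0.0725·380) / 0.355875 = 118.60 / 0.355875 ≈ 333.26
  x_3 = (0.1950·320 + 0.3075·140 + 0.5100·380) / 0.355875 = 299.25 / 0.355875 ≈ 840.89

x_1 = 1512.19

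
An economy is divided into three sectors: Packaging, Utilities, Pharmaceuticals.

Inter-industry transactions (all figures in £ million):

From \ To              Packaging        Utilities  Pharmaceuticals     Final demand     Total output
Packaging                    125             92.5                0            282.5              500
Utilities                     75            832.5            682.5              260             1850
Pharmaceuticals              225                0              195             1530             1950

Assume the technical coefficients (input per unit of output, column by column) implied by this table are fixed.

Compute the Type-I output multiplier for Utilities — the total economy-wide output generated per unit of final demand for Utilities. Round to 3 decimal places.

Technical coefficients a_ij = z_ij / X_j:
  a_11 = 125/500 = 0.25, a_21 = 75/500 = 0.15, a_31 = 225/500 = 0.45
  a_12 = 92.5/1850 = 0.05, a_22 = 832.5/1850 = 0.45, a_32 = 0/1850 = 0.00
  a_13 = 0/1950 = 0.00, a_23 = 682.5/1950 = 0.35, a_33 = 195/1950 = 0.10
I − A =
  [   0.75    -0.05     0.00]
  [  -0.15     0.55    -0.35]
  [  -0.45     0.00     0.90]
Cofactors of I−A, C_ij = (−1)^(i+j)·(minor ij) (rows/columns in the sector order above):
  C_11 = (0.55)(0.90) − (-0.35)(0.00) = 0.4950
  C_12 = −[(-0.15)(0.90) − (-0.35)(-0.45)] = 0.2925
  C_13 = (-0.15)(0.00) − (0.55)(-0.45) = 0.2475
  C_21 = −[(-0.05)(0.90) − (0.00)(0.00)] = 0.0450
  C_22 = (0.75)(0.90) − (0.00)(-0.45) = 0.6750
  C_23 = −[(0.75)(0.00) − (-0.05)(-0.45)] = 0.0225
  C_31 = (-0.05)(-0.35) − (0.00)(0.55) = 0.0175
  C_32 = −[(0.75)(-0.35) − (0.00)(-0.15)] = 0.2625
  C_33 = (0.75)(0.55) − (-0.05)(-0.15) = 0.4050
det(I−A) = Σ_j (I−A)_1j·C_1j = (0.75)(0.4950) + (-0.05)(0.2925) + (0.00)(0.2475) = 0.356625
adj(I−A) = Cᵀ =
  [ 0.4950   0.0450   0.0175]
  [ 0.2925   0.6750   0.2625]
  [ 0.2475   0.0225   0.4050]
(I − A)⁻¹ = adj(I−A) / det(I−A) ≈
  [   1.3880     0.1262     0.0491]
  [   0.8202     1.8927     0.7361]
  [   0.6940     0.0631     1.1356]
The output multiplier for sector j is the column-j sum of the Leontief inverse (I − A)⁻¹ = adj(I−A) / det(I−A).
Column 2 of adj(I−A): (0.0450, 0.6750, 0.0225); det(I−A) = 0.356625.
m_2 = (0.0450 + 0.6750 + 0.0225) / 0.356625 = 0.7425 / 0.356625 ≈ 2.082.

m_2 = 2.082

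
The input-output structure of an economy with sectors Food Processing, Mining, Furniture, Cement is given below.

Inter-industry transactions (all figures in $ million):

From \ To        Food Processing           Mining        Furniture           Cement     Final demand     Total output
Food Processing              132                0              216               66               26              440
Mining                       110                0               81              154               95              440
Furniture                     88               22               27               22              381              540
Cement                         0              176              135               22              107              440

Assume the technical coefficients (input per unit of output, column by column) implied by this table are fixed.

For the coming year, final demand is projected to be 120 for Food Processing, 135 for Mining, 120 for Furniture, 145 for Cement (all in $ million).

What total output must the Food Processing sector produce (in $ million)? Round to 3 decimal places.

Technical coefficients a_ij = z_ij / X_j:
  a_11 = 132/440 = 0.30, a_21 = 110/440 = 0.25, a_31 = 88/440 = 0.20, a_41 = 0/440 = 0.00
  a_12 = 0/440 = 0.00, a_22 = 0/440 = 0.00, a_32 = 22/440 = 0.05, a_42 = 176/440 = 0.40
  a_13 = 216/540 = 0.40, a_23 = 81/540 = 0.15, a_33 = 27/540 = 0.05, a_43 = 135/540 = 0.25
  a_14 = 66/440 = 0.15, a_24 = 154/440 = 0.35, a_34 = 22/440 = 0.05, a_44 = 22/440 = 0.05
I − A =
  [   0.70     0.00    -0.40    -0.15]
  [  -0.25     1.00    -0.15    -0.35]
  [  -0.20    -0.05     0.95    -0.05]
  [   0.00    -0.40    -0.25     0.95]
Compute the cofactors C_ij = (−1)^(i+j)·(3×3 minor ij) of I−A; the adjugate is their transpose:
adj(I−A) = Cᵀ =
  [ 0.742500   0.085875   0.370500   0.168375]
  [ 0.268500   0.539500   0.265375   0.255125]
  [ 0.178875   0.059250   0.552000   0.079125]
  [ 0.160125   0.242750   0.257000   0.574750]
det(I−A) = Σ_j (I−A)_1j·C_1j = (0.70)(0.742500) + (0.00)(0.268500) + (-0.40)(0.178875) + (-0.15)(0.160125) = 0.42418125
(I − A)⁻¹ = adj(I−A) / det(I−A) ≈
  [   1.7504     0.2024     0.8734     0.3969]
  [   0.6330     1.2719     0.6256     0.6015]
  [   0.4217     0.1397     1.3013     0.1865]
  [   0.3775     0.5723     0.6059     1.3550]
x = (I − A)⁻¹ d = adj(I−A)·d / det(I−A), with det(I−A) = 0.42418125:
  x_1 = (0.742500·120 + 0.085875·135 + 0.370500·120 + 0.168375·145) / 0.42418125 = 169.5675 / 0.42418125 ≈ 399.752
  x_2 = (0.268500·120 + 0.539500·135 + 0.265375·120 + 0.255125·145) / 0.42418125 = 173.890625 / 0.42418125 ≈ 409.944
  x_3 = (0.178875·120 + 0.059250·135 + 0.552000·120 + 0.079125·145) / 0.42418125 = 107.176875 / 0.42418125 ≈ 252.668
  x_4 = (0.160125·120 + 0.242750·135 + 0.257000·120 + 0.574750·145) / 0.42418125 = 166.165 / 0.42418125 ≈ 391.731

x_1 = 399.752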